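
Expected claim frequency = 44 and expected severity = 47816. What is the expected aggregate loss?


E[S] = E[N] * E[X]
= 44 * 47816
= 2.1039e+06


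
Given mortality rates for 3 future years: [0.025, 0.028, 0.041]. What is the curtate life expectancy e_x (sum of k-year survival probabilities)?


e_x = sum_{k=1}^{n} k_p_x
k_p_x values:
  1_p_x = 0.975
  2_p_x = 0.9477
  3_p_x = 0.908844
e_x = 2.8315


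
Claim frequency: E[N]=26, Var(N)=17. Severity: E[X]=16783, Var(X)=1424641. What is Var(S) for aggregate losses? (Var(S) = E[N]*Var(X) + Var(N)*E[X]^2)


Var(S) = E[N]*Var(X) + Var(N)*E[X]^2
= 26*1424641 + 17*16783^2
= 37040666 + 4788374513
= 4.8254e+09


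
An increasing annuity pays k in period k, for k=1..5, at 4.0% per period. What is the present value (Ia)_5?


(Ia)_n = sum_{k=1}^{n} k * v^k, v = 1/(1+i)
v = 0.961538
Sum computed term by term:
(Ia)_5 = 13.0065


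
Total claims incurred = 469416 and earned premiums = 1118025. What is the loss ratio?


Loss ratio = claims / premiums
= 469416 / 1118025
= 0.4199


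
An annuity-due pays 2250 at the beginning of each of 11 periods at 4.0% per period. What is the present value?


PV_due = PMT * (1-(1+i)^(-n))/i * (1+i)
PV_immediate = 19711.0726
PV_due = 19711.0726 * 1.04
= 20499.5155


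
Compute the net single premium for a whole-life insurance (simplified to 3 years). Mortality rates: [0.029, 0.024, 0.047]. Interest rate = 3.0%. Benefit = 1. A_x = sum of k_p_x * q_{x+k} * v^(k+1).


v = 0.970874
Year 0: k_p_x=1.0, q=0.029, term=0.028155
Year 1: k_p_x=0.971, q=0.024, term=0.021966
Year 2: k_p_x=0.947696, q=0.047, term=0.040762
A_x = 0.0909


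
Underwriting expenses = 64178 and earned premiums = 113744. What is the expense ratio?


Expense ratio = expenses / premiums
= 64178 / 113744
= 0.5642


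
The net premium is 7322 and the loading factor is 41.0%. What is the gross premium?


Gross = net * (1 + loading)
= 7322 * (1 + 0.41)
= 7322 * 1.41
= 10324.02


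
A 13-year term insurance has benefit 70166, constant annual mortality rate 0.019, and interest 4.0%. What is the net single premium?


NSP = benefit * sum_{k=0}^{n-1} k_p_x * q * v^(k+1)
With constant q=0.019, v=0.961538
Sum = 0.171316
NSP = 70166 * 0.171316
= 12020.5476


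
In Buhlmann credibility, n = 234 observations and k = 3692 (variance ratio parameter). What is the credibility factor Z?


Z = n / (n + k)
= 234 / (234 + 3692)
= 234 / 3926
= 0.0596


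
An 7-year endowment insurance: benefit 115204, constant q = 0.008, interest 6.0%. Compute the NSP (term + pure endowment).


Term component = 5032.437
Pure endowment = 7_p_x * v^7 * benefit = 0.945326 * 0.665057 * 115204 = 72428.2858
NSP = 77460.7228


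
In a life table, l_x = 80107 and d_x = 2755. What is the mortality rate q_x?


q_x = d_x / l_x
= 2755 / 80107
= 0.0344


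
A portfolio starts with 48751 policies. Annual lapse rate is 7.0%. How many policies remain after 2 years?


remaining = initial * (1 - lapse)^years
= 48751 * (1 - 0.07)^2
= 48751 * 0.8649
= 42164.7399


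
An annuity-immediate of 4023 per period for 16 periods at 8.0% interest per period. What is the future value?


FV = PMT * ((1+i)^n - 1) / i
= 4023 * ((1.08)^16 - 1) / 0.08
= 4023 * (3.425943 - 1) / 0.08
= 121994.5907


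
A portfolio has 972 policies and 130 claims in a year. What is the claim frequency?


frequency = claims / policies
= 130 / 972
= 0.1337


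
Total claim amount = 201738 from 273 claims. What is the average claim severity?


severity = total / number
= 201738 / 273
= 738.967


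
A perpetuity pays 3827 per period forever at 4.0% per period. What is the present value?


PV = PMT / i
= 3827 / 0.04
= 95675.0


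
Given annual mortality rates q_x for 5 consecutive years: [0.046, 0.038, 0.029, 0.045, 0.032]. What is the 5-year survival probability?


p_k = 1 - q_k for each year
Survival = product of (1 - q_k)
= 0.954 * 0.962 * 0.971 * 0.955 * 0.968
= 0.8238


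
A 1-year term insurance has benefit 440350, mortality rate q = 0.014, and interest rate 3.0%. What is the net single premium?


NSP = benefit * q * v
v = 1/(1+i) = 0.970874
NSP = 440350 * 0.014 * 0.970874
= 5985.3398


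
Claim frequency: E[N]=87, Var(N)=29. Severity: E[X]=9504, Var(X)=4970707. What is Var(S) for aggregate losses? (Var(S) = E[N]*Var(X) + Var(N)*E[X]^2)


Var(S) = E[N]*Var(X) + Var(N)*E[X]^2
= 87*4970707 + 29*9504^2
= 432451509 + 2619454464
= 3.0519e+09


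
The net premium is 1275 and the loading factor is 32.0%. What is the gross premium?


Gross = net * (1 + loading)
= 1275 * (1 + 0.32)
= 1275 * 1.32
= 1683.0


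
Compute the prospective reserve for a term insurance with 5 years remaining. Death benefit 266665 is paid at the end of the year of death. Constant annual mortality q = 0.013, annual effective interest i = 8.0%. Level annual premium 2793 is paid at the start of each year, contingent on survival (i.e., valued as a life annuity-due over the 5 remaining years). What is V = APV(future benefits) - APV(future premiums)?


v = 1/(1+i) = 0.925926
APV(future benefits) per unit = sum_{k=0}^{4} k_p_x * q * v^(k+1) = 0.050675
APV(future benefits) = 266665 * 0.050675 = 13513.1828
Life annuity-due factor ä_{x:5} = sum_{k=0}^{4} k_p_x * v^k = 4.209902
APV(future premiums) = 2793 * 4.209902 = 11758.2576
V = 13513.1828 - 11758.2576
= 1754.9251


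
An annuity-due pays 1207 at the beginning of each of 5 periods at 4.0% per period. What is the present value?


PV_due = PMT * (1-(1+i)^(-n))/i * (1+i)
PV_immediate = 5373.3496
PV_due = 5373.3496 * 1.04
= 5588.2835


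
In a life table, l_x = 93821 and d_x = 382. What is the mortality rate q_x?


q_x = d_x / l_x
= 382 / 93821
= 0.0041


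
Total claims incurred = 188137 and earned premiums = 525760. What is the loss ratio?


Loss ratio = claims / premiums
= 188137 / 525760
= 0.3578


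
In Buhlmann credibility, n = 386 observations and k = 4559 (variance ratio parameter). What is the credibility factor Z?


Z = n / (n + k)
= 386 / (386 + 4559)
= 386 / 4945
= 0.0781


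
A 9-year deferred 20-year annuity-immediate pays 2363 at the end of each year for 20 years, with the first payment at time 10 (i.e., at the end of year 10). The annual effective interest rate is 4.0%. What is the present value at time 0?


PV at time 9 of the 20-year annuity-immediate:
a_n = 2363 * (1-(1+0.04)^(-20))/0.04 = 32113.9412
Discount back 9 years to time 0:
PV = 32113.9412 * (1+0.04)^(-9)
= 32113.9412 * 0.702587
= 22562.8291


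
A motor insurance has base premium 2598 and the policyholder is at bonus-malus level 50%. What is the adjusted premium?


adjusted = base * BM_level / 100
= 2598 * 50 / 100
= 2598 * 0.5
= 1299.0


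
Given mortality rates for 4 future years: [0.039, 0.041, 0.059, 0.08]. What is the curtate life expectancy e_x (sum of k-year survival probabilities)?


e_x = sum_{k=1}^{n} k_p_x
k_p_x values:
  1_p_x = 0.961
  2_p_x = 0.921599
  3_p_x = 0.867225
  4_p_x = 0.797847
e_x = 3.5477


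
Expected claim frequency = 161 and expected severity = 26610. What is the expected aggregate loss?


E[S] = E[N] * E[X]
= 161 * 26610
= 4.2842e+06


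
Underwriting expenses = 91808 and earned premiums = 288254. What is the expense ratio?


Expense ratio = expenses / premiums
= 91808 / 288254
= 0.3185


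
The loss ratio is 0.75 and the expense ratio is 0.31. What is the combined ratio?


Combined ratio = loss ratio + expense ratio
= 0.75 + 0.31
= 1.06


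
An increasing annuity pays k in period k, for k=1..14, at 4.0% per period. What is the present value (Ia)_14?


(Ia)_n = sum_{k=1}^{n} k * v^k, v = 1/(1+i)
v = 0.961538
Sum computed term by term:
(Ia)_14 = 72.5249


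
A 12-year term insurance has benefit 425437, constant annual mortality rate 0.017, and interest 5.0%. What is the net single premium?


NSP = benefit * sum_{k=0}^{n-1} k_p_x * q * v^(k+1)
With constant q=0.017, v=0.952381
Sum = 0.138719
NSP = 425437 * 0.138719
= 59016.1623


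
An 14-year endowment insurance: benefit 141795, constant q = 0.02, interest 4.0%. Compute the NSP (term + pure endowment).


Term component = 26694.8257
Pure endowment = 14_p_x * v^14 * benefit = 0.753642 * 0.577475 * 141795 = 61710.5229
NSP = 88405.3486


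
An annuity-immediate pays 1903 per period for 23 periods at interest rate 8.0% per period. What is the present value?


PV = PMT * (1 - (1+i)^(-n)) / i
= 1903 * (1 - (1+0.08)^(-23)) / 0.08
= 1903 * (1 - 0.170315) / 0.08
= 1903 * 10.371059
= 19736.1252


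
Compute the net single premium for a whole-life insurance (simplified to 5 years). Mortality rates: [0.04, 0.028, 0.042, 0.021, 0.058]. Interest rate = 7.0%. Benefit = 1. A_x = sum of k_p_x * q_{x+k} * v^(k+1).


v = 0.934579
Year 0: k_p_x=1.0, q=0.04, term=0.037383
Year 1: k_p_x=0.96, q=0.028, term=0.023478
Year 2: k_p_x=0.93312, q=0.042, term=0.031992
Year 3: k_p_x=0.893929, q=0.021, term=0.014321
Year 4: k_p_x=0.875156, q=0.058, term=0.036191
A_x = 0.1434


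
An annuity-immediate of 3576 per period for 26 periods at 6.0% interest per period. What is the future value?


FV = PMT * ((1+i)^n - 1) / i
= 3576 * ((1.06)^26 - 1) / 0.06
= 3576 * (4.549383 - 1) / 0.06
= 211543.2246


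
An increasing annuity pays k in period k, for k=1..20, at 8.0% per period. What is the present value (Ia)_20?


(Ia)_n = sum_{k=1}^{n} k * v^k, v = 1/(1+i)
v = 0.925926
Sum computed term by term:
(Ia)_20 = 78.9079


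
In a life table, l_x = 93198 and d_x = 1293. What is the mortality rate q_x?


q_x = d_x / l_x
= 1293 / 93198
= 0.0139


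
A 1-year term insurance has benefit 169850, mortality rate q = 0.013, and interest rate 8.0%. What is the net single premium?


NSP = benefit * q * v
v = 1/(1+i) = 0.925926
NSP = 169850 * 0.013 * 0.925926
= 2044.4907


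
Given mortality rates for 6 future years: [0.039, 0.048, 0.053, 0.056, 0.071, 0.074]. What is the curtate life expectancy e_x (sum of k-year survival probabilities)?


e_x = sum_{k=1}^{n} k_p_x
k_p_x values:
  1_p_x = 0.961
  2_p_x = 0.914872
  3_p_x = 0.866384
  4_p_x = 0.817866
  5_p_x = 0.759798
  6_p_x = 0.703573
e_x = 5.0235


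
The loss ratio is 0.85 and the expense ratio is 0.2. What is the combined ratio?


Combined ratio = loss ratio + expense ratio
= 0.85 + 0.2
= 1.05


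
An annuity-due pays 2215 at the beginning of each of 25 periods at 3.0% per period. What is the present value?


PV_due = PMT * (1-(1+i)^(-n))/i * (1+i)
PV_immediate = 38570.1221
PV_due = 38570.1221 * 1.03
= 39727.2258


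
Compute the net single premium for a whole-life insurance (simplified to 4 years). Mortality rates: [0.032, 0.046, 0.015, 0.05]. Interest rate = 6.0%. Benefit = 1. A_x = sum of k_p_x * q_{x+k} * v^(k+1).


v = 0.943396
Year 0: k_p_x=1.0, q=0.032, term=0.030189
Year 1: k_p_x=0.968, q=0.046, term=0.03963
Year 2: k_p_x=0.923472, q=0.015, term=0.01163
Year 3: k_p_x=0.90962, q=0.05, term=0.036025
A_x = 0.1175


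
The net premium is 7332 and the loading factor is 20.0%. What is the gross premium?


Gross = net * (1 + loading)
= 7332 * (1 + 0.2)
= 7332 * 1.2
= 8798.4


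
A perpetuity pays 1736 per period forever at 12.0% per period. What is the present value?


PV = PMT / i
= 1736 / 0.12
= 14466.6667


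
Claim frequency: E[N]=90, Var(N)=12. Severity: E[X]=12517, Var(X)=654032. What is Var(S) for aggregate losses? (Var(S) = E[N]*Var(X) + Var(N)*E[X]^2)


Var(S) = E[N]*Var(X) + Var(N)*E[X]^2
= 90*654032 + 12*12517^2
= 58862880 + 1880103468
= 1.9390e+09


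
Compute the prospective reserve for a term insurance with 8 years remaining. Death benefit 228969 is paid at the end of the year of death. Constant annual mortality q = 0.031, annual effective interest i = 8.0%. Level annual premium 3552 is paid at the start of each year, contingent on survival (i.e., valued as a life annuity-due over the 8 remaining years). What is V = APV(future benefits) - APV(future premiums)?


v = 1/(1+i) = 0.925926
APV(future benefits) per unit = sum_{k=0}^{7} k_p_x * q * v^(k+1) = 0.161995
APV(future benefits) = 228969 * 0.161995 = 37091.8898
Life annuity-due factor ä_{x:8} = sum_{k=0}^{7} k_p_x * v^k = 5.643705
APV(future premiums) = 3552 * 5.643705 = 20046.4415
V = 37091.8898 - 20046.4415
= 17045.4482


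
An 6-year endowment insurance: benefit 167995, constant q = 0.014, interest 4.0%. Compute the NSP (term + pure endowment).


Term component = 11924.7768
Pure endowment = 6_p_x * v^6 * benefit = 0.918886 * 0.790315 * 167995 = 121999.4324
NSP = 133924.2091


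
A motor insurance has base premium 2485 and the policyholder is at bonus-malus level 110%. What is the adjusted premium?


adjusted = base * BM_level / 100
= 2485 * 110 / 100
= 2485 * 1.1
= 2733.5


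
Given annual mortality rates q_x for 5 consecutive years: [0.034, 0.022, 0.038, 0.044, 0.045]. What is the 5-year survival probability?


p_k = 1 - q_k for each year
Survival = product of (1 - q_k)
= 0.966 * 0.978 * 0.962 * 0.956 * 0.955
= 0.8298


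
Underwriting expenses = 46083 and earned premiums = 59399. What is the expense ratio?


Expense ratio = expenses / premiums
= 46083 / 59399
= 0.7758


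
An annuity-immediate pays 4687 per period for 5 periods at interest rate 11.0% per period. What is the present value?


PV = PMT * (1 - (1+i)^(-n)) / i
= 4687 * (1 - (1+0.11)^(-5)) / 0.11
= 4687 * (1 - 0.593451) / 0.11
= 4687 * 3.695897
= 17322.6693


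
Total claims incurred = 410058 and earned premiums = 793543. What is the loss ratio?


Loss ratio = claims / premiums
= 410058 / 793543
= 0.5167


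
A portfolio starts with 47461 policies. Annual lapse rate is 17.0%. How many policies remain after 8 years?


remaining = initial * (1 - lapse)^years
= 47461 * (1 - 0.17)^8
= 47461 * 0.225229
= 10689.6042


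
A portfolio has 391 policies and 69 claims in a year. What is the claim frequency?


frequency = claims / policies
= 69 / 391
= 0.1765


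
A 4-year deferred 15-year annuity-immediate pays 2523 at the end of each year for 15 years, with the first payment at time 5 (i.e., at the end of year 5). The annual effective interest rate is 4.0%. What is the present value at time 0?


PV at time 4 of the 15-year annuity-immediate:
a_n = 2523 * (1-(1+0.04)^(-15))/0.04 = 28051.6915
Discount back 4 years to time 0:
PV = 28051.6915 * (1+0.04)^(-4)
= 28051.6915 * 0.854804
= 23978.7035


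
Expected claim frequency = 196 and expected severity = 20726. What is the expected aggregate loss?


E[S] = E[N] * E[X]
= 196 * 20726
= 4.0623e+06


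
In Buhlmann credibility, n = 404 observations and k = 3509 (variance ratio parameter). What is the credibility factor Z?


Z = n / (n + k)
= 404 / (404 + 3509)
= 404 / 3913
= 0.1032


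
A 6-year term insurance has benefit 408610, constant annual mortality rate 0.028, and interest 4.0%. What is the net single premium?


NSP = benefit * sum_{k=0}^{n-1} k_p_x * q * v^(k+1)
With constant q=0.028, v=0.961538
Sum = 0.137325
NSP = 408610 * 0.137325
= 56112.4387


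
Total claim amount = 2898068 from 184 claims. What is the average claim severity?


severity = total / number
= 2898068 / 184
= 15750.3696


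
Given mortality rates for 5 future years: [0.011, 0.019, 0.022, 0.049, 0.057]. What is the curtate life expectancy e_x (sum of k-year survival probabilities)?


e_x = sum_{k=1}^{n} k_p_x
k_p_x values:
  1_p_x = 0.989
  2_p_x = 0.970209
  3_p_x = 0.948864
  4_p_x = 0.90237
  5_p_x = 0.850935
e_x = 4.6614


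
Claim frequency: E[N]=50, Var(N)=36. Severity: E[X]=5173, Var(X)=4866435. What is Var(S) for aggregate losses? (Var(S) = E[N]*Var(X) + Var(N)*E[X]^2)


Var(S) = E[N]*Var(X) + Var(N)*E[X]^2
= 50*4866435 + 36*5173^2
= 243321750 + 963357444
= 1.2067e+09


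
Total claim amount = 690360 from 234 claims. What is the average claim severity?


severity = total / number
= 690360 / 234
= 2950.2564


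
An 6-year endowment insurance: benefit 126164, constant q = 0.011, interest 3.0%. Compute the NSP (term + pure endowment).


Term component = 7321.2341
Pure endowment = 6_p_x * v^6 * benefit = 0.935789 * 0.837484 * 126164 = 98875.7637
NSP = 106196.9979


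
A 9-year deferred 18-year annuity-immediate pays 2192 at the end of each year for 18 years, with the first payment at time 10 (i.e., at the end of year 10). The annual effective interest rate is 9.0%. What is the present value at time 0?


PV at time 9 of the 18-year annuity-immediate:
a_n = 2192 * (1-(1+0.09)^(-18))/0.09 = 19192.3302
Discount back 9 years to time 0:
PV = 19192.3302 * (1+0.09)^(-9)
= 19192.3302 * 0.460428
= 8836.682


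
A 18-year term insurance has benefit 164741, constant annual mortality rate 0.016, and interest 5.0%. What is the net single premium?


NSP = benefit * sum_{k=0}^{n-1} k_p_x * q * v^(k+1)
With constant q=0.016, v=0.952381
Sum = 0.167075
NSP = 164741 * 0.167075
= 27524.0584


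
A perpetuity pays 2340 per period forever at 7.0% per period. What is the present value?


PV = PMT / i
= 2340 / 0.07
= 33428.5714


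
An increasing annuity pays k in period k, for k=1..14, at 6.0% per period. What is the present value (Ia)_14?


(Ia)_n = sum_{k=1}^{n} k * v^k, v = 1/(1+i)
v = 0.943396
Sum computed term by term:
(Ia)_14 = 61.0078


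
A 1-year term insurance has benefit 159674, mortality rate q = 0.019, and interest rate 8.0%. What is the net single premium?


NSP = benefit * q * v
v = 1/(1+i) = 0.925926
NSP = 159674 * 0.019 * 0.925926
= 2809.0796


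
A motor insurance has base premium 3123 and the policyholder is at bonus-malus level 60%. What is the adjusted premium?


adjusted = base * BM_level / 100
= 3123 * 60 / 100
= 3123 * 0.6
= 1873.8


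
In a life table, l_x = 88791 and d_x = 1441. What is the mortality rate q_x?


q_x = d_x / l_x
= 1441 / 88791
= 0.0162


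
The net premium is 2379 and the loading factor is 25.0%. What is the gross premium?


Gross = net * (1 + loading)
= 2379 * (1 + 0.25)
= 2379 * 1.25
= 2973.75


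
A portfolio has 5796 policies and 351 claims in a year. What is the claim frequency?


frequency = claims / policies
= 351 / 5796
= 0.0606


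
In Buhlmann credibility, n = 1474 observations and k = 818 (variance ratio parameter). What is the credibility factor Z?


Z = n / (n + k)
= 1474 / (1474 + 818)
= 1474 / 2292
= 0.6431


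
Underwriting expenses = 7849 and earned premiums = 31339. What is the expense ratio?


Expense ratio = expenses / premiums
= 7849 / 31339
= 0.2505


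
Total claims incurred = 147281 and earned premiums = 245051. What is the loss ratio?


Loss ratio = claims / premiums
= 147281 / 245051
= 0.601


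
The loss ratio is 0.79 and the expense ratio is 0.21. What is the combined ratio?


Combined ratio = loss ratio + expense ratio
= 0.79 + 0.21
= 1.0


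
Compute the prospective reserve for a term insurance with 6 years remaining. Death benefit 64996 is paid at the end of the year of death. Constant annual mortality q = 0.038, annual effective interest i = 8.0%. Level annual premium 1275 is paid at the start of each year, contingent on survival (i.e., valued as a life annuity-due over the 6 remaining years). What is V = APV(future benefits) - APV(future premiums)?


v = 1/(1+i) = 0.925926
APV(future benefits) per unit = sum_{k=0}^{5} k_p_x * q * v^(k+1) = 0.161188
APV(future benefits) = 64996 * 0.161188 = 10476.5873
Life annuity-due factor ä_{x:6} = sum_{k=0}^{5} k_p_x * v^k = 4.581138
APV(future premiums) = 1275 * 4.581138 = 5840.9508
V = 10476.5873 - 5840.9508
= 4635.6365


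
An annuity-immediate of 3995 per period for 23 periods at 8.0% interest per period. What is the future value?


FV = PMT * ((1+i)^n - 1) / i
= 3995 * ((1.08)^23 - 1) / 0.08
= 3995 * (5.871464 - 1) / 0.08
= 243268.7158


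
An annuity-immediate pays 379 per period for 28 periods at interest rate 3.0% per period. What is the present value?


PV = PMT * (1 - (1+i)^(-n)) / i
= 379 * (1 - (1+0.03)^(-28)) / 0.03
= 379 * (1 - 0.437077) / 0.03
= 379 * 18.764108
= 7111.597


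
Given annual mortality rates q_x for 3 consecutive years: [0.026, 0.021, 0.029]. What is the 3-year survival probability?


p_k = 1 - q_k for each year
Survival = product of (1 - q_k)
= 0.974 * 0.979 * 0.971
= 0.9259


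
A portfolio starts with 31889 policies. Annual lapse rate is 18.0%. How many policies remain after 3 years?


remaining = initial * (1 - lapse)^years
= 31889 * (1 - 0.18)^3
= 31889 * 0.551368
= 17582.5742


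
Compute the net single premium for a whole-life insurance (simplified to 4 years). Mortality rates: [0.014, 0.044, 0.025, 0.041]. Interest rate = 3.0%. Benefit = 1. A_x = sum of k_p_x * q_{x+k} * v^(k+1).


v = 0.970874
Year 0: k_p_x=1.0, q=0.014, term=0.013592
Year 1: k_p_x=0.986, q=0.044, term=0.040894
Year 2: k_p_x=0.942616, q=0.025, term=0.021566
Year 3: k_p_x=0.919051, q=0.041, term=0.033479
A_x = 0.1095


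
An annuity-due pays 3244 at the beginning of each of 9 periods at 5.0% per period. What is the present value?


PV_due = PMT * (1-(1+i)^(-n))/i * (1+i)
PV_immediate = 23057.7735
PV_due = 23057.7735 * 1.05
= 24210.6622


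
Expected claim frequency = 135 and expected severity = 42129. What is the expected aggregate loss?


E[S] = E[N] * E[X]
= 135 * 42129
= 5.6874e+06


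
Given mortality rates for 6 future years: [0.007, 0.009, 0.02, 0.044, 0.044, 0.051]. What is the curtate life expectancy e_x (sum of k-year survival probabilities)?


e_x = sum_{k=1}^{n} k_p_x
k_p_x values:
  1_p_x = 0.993
  2_p_x = 0.984063
  3_p_x = 0.964382
  4_p_x = 0.921949
  5_p_x = 0.881383
  6_p_x = 0.836433
e_x = 5.5812


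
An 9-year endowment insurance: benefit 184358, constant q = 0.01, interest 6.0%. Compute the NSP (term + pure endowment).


Term component = 12096.2695
Pure endowment = 9_p_x * v^9 * benefit = 0.913517 * 0.591898 * 184358 = 99684.1137
NSP = 111780.3832


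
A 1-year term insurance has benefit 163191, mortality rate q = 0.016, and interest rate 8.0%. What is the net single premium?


NSP = benefit * q * v
v = 1/(1+i) = 0.925926
NSP = 163191 * 0.016 * 0.925926
= 2417.6444


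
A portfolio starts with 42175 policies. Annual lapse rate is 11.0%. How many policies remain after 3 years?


remaining = initial * (1 - lapse)^years
= 42175 * (1 - 0.11)^3
= 42175 * 0.704969
= 29732.0676


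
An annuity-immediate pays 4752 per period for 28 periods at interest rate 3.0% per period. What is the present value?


PV = PMT * (1 - (1+i)^(-n)) / i
= 4752 * (1 - (1+0.03)^(-28)) / 0.03
= 4752 * (1 - 0.437077) / 0.03
= 4752 * 18.764108
= 89167.0423


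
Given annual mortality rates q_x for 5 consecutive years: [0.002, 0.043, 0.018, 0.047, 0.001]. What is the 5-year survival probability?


p_k = 1 - q_k for each year
Survival = product of (1 - q_k)
= 0.998 * 0.957 * 0.982 * 0.953 * 0.999
= 0.8929


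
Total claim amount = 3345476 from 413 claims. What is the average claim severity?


severity = total / number
= 3345476 / 413
= 8100.4262


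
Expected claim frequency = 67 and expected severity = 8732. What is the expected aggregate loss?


E[S] = E[N] * E[X]
= 67 * 8732
= 585044


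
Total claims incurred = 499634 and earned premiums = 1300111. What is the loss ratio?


Loss ratio = claims / premiums
= 499634 / 1300111
= 0.3843


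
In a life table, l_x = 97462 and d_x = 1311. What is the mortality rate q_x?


q_x = d_x / l_x
= 1311 / 97462
= 0.0135


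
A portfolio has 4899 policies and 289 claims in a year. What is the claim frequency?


frequency = claims / policies
= 289 / 4899
= 0.059


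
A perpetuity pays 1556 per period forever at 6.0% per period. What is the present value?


PV = PMT / i
= 1556 / 0.06
= 25933.3333


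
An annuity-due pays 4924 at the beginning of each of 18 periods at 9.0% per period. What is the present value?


PV_due = PMT * (1-(1+i)^(-n))/i * (1+i)
PV_immediate = 43112.698
PV_due = 43112.698 * 1.09
= 46992.8409


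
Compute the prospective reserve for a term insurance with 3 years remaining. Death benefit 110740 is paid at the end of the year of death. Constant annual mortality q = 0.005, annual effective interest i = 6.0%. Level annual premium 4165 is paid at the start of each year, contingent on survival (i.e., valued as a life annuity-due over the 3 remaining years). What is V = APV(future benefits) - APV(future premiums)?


v = 1/(1+i) = 0.943396
APV(future benefits) per unit = sum_{k=0}^{2} k_p_x * q * v^(k+1) = 0.013301
APV(future benefits) = 110740 * 0.013301 = 1472.9454
Life annuity-due factor ä_{x:3} = sum_{k=0}^{2} k_p_x * v^k = 2.819798
APV(future premiums) = 4165 * 2.819798 = 11744.4585
V = 1472.9454 - 11744.4585
= -10271.5131


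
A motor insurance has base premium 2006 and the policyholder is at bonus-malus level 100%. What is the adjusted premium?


adjusted = base * BM_level / 100
= 2006 * 100 / 100
= 2006 * 1.0
= 2006.0


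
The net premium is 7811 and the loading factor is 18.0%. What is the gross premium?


Gross = net * (1 + loading)
= 7811 * (1 + 0.18)
= 7811 * 1.18
= 9216.98


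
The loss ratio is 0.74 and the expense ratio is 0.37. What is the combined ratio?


Combined ratio = loss ratio + expense ratio
= 0.74 + 0.37
= 1.11


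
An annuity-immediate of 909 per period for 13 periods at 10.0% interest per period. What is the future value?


FV = PMT * ((1+i)^n - 1) / i
= 909 * ((1.1)^13 - 1) / 0.1
= 909 * (3.452271 - 1) / 0.1
= 22291.1453


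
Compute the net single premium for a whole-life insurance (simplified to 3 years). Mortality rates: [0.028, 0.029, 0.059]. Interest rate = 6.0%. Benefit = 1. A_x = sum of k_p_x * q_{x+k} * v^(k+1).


v = 0.943396
Year 0: k_p_x=1.0, q=0.028, term=0.026415
Year 1: k_p_x=0.972, q=0.029, term=0.025087
Year 2: k_p_x=0.943812, q=0.059, term=0.046754
A_x = 0.0983


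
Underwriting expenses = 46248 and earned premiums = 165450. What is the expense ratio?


Expense ratio = expenses / premiums
= 46248 / 165450
= 0.2795


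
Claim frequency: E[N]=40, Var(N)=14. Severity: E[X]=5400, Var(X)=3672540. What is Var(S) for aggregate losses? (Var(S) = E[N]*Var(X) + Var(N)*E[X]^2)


Var(S) = E[N]*Var(X) + Var(N)*E[X]^2
= 40*3672540 + 14*5400^2
= 146901600 + 408240000
= 5.5514e+08


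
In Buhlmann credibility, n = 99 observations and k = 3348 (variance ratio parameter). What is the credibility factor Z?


Z = n / (n + k)
= 99 / (99 + 3348)
= 99 / 3447
= 0.0287


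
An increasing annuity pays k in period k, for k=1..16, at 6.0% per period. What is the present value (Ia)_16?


(Ia)_n = sum_{k=1}^{n} k * v^k, v = 1/(1+i)
v = 0.943396
Sum computed term by term:
(Ia)_16 = 73.5651


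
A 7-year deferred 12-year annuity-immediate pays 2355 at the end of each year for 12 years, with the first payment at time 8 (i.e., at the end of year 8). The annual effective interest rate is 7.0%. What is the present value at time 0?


PV at time 7 of the 12-year annuity-immediate:
a_n = 2355 * (1-(1+0.07)^(-12))/0.07 = 18705.0262
Discount back 7 years to time 0:
PV = 18705.0262 * (1+0.07)^(-7)
= 18705.0262 * 0.62275
= 11648.5503


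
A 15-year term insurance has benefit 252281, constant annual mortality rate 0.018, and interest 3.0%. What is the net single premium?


NSP = benefit * sum_{k=0}^{n-1} k_p_x * q * v^(k+1)
With constant q=0.018, v=0.970874
Sum = 0.191707
NSP = 252281 * 0.191707
= 48364.1045


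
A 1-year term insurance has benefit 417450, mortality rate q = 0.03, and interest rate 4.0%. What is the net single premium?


NSP = benefit * q * v
v = 1/(1+i) = 0.961538
NSP = 417450 * 0.03 * 0.961538
= 12041.8269


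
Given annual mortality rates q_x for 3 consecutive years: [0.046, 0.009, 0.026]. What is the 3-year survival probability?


p_k = 1 - q_k for each year
Survival = product of (1 - q_k)
= 0.954 * 0.991 * 0.974
= 0.9208


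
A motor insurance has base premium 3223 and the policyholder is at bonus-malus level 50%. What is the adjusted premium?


adjusted = base * BM_level / 100
= 3223 * 50 / 100
= 3223 * 0.5
= 1611.5


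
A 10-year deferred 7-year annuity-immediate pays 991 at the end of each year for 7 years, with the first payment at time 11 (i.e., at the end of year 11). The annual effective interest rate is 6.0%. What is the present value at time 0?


PV at time 10 of the 7-year annuity-immediate:
a_n = 991 * (1-(1+0.06)^(-7))/0.06 = 5532.14
Discount back 10 years to time 0:
PV = 5532.14 * (1+0.06)^(-10)
= 5532.14 * 0.558395
= 3089.1181


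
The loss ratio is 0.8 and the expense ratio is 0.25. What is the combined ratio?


Combined ratio = loss ratio + expense ratio
= 0.8 + 0.25
= 1.05


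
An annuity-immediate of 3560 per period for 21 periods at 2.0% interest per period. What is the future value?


FV = PMT * ((1+i)^n - 1) / i
= 3560 * ((1.02)^21 - 1) / 0.02
= 3560 * (1.515666 - 1) / 0.02
= 91788.6092


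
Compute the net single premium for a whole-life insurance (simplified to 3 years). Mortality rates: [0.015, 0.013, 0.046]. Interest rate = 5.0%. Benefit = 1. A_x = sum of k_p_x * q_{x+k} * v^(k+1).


v = 0.952381
Year 0: k_p_x=1.0, q=0.015, term=0.014286
Year 1: k_p_x=0.985, q=0.013, term=0.011615
Year 2: k_p_x=0.972195, q=0.046, term=0.038632
A_x = 0.0645


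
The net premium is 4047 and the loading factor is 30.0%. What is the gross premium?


Gross = net * (1 + loading)
= 4047 * (1 + 0.3)
= 4047 * 1.3
= 5261.1


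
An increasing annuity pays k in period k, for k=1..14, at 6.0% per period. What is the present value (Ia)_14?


(Ia)_n = sum_{k=1}^{n} k * v^k, v = 1/(1+i)
v = 0.943396
Sum computed term by term:
(Ia)_14 = 61.0078


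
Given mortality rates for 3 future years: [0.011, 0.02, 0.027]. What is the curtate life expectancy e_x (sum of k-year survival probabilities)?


e_x = sum_{k=1}^{n} k_p_x
k_p_x values:
  1_p_x = 0.989
  2_p_x = 0.96922
  3_p_x = 0.943051
e_x = 2.9013


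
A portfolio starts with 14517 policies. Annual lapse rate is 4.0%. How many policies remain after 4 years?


remaining = initial * (1 - lapse)^years
= 14517 * (1 - 0.04)^4
= 14517 * 0.849347
= 12329.964


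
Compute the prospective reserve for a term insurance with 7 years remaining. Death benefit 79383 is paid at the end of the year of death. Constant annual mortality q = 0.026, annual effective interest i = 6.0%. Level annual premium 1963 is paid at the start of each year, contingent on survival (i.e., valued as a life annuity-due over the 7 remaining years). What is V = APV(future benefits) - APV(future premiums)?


v = 1/(1+i) = 0.943396
APV(future benefits) per unit = sum_{k=0}^{6} k_p_x * q * v^(k+1) = 0.135122
APV(future benefits) = 79383 * 0.135122 = 10726.3603
Life annuity-due factor ä_{x:7} = sum_{k=0}^{6} k_p_x * v^k = 5.508805
APV(future premiums) = 1963 * 5.508805 = 10813.784
V = 10726.3603 - 10813.784
= -87.4237


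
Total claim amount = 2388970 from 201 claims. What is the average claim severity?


severity = total / number
= 2388970 / 201
= 11885.4229


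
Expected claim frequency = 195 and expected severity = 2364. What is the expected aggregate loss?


E[S] = E[N] * E[X]
= 195 * 2364
= 460980


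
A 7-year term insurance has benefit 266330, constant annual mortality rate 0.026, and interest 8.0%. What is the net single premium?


NSP = benefit * sum_{k=0}^{n-1} k_p_x * q * v^(k+1)
With constant q=0.026, v=0.925926
Sum = 0.126265
NSP = 266330 * 0.126265
= 33628.0716


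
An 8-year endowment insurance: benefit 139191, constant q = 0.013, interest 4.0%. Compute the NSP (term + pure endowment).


Term component = 11673.9787
Pure endowment = 8_p_x * v^8 * benefit = 0.900611 * 0.73069 * 139191 = 91597.0869
NSP = 103271.0656


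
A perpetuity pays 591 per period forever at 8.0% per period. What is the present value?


PV = PMT / i
= 591 / 0.08
= 7387.5


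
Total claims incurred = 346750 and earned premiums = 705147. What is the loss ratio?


Loss ratio = claims / premiums
= 346750 / 705147
= 0.4917


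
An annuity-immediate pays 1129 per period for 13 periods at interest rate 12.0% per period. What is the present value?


PV = PMT * (1 - (1+i)^(-n)) / i
= 1129 * (1 - (1+0.12)^(-13)) / 0.12
= 1129 * (1 - 0.229174) / 0.12
= 1129 * 6.423548
= 7252.1862


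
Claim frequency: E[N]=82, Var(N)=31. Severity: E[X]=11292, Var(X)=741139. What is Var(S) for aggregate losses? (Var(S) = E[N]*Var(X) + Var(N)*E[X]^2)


Var(S) = E[N]*Var(X) + Var(N)*E[X]^2
= 82*741139 + 31*11292^2
= 60773398 + 3952787184
= 4.0136e+09


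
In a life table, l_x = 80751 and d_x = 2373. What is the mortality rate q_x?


q_x = d_x / l_x
= 2373 / 80751
= 0.0294


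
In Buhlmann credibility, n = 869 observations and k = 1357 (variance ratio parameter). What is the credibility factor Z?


Z = n / (n + k)
= 869 / (869 + 1357)
= 869 / 2226
= 0.3904


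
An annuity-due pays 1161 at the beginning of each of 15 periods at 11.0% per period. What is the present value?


PV_due = PMT * (1-(1+i)^(-n))/i * (1+i)
PV_immediate = 8348.5996
PV_due = 8348.5996 * 1.11
= 9266.9455


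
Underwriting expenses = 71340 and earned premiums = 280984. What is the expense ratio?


Expense ratio = expenses / premiums
= 71340 / 280984
= 0.2539


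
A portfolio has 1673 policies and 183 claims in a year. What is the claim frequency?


frequency = claims / policies
= 183 / 1673
= 0.1094


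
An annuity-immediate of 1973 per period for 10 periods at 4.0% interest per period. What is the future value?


FV = PMT * ((1+i)^n - 1) / i
= 1973 * ((1.04)^10 - 1) / 0.04
= 1973 * (1.480244 - 1) / 0.04
= 23688.0494


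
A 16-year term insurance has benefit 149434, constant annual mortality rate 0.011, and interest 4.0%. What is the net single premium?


NSP = benefit * sum_{k=0}^{n-1} k_p_x * q * v^(k+1)
With constant q=0.011, v=0.961538
Sum = 0.119208
NSP = 149434 * 0.119208
= 17813.721


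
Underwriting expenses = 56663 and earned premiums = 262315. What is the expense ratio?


Expense ratio = expenses / premiums
= 56663 / 262315
= 0.216


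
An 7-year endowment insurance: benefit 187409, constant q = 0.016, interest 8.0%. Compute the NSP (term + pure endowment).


Term component = 14955.4259
Pure endowment = 7_p_x * v^7 * benefit = 0.893235 * 0.58349 * 187409 = 97676.4448
NSP = 112631.8707


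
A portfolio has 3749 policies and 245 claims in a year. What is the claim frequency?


frequency = claims / policies
= 245 / 3749
= 0.0654


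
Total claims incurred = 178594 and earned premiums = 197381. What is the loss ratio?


Loss ratio = claims / premiums
= 178594 / 197381
= 0.9048


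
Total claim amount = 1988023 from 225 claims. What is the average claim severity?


severity = total / number
= 1988023 / 225
= 8835.6578


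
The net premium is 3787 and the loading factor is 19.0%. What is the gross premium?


Gross = net * (1 + loading)
= 3787 * (1 + 0.19)
= 3787 * 1.19
= 4506.53


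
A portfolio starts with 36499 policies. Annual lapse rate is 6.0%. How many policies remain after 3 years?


remaining = initial * (1 - lapse)^years
= 36499 * (1 - 0.06)^3
= 36499 * 0.830584
= 30315.4854


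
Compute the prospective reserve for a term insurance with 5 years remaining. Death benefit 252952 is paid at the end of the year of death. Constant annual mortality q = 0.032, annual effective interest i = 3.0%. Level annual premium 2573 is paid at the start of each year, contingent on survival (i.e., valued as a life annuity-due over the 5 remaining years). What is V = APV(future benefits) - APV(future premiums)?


v = 1/(1+i) = 0.970874
APV(future benefits) per unit = sum_{k=0}^{4} k_p_x * q * v^(k+1) = 0.137731
APV(future benefits) = 252952 * 0.137731 = 34839.3137
Life annuity-due factor ä_{x:5} = sum_{k=0}^{4} k_p_x * v^k = 4.433214
APV(future premiums) = 2573 * 4.433214 = 11406.6603
V = 34839.3137 - 11406.6603
= 23432.6535


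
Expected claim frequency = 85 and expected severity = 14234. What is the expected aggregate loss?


E[S] = E[N] * E[X]
= 85 * 14234
= 1.2099e+06


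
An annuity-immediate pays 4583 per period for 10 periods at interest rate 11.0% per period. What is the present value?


PV = PMT * (1 - (1+i)^(-n)) / i
= 4583 * (1 - (1+0.11)^(-10)) / 0.11
= 4583 * (1 - 0.352184) / 0.11
= 4583 * 5.889232
= 26990.3503


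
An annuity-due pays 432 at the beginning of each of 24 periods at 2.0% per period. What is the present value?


PV_due = PMT * (1-(1+i)^(-n))/i * (1+i)
PV_immediate = 8170.8159
PV_due = 8170.8159 * 1.02
= 8334.2322


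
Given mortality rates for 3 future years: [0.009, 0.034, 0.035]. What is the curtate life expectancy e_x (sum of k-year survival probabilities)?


e_x = sum_{k=1}^{n} k_p_x
k_p_x values:
  1_p_x = 0.991
  2_p_x = 0.957306
  3_p_x = 0.9238
e_x = 2.8721


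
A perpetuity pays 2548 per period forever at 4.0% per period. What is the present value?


PV = PMT / i
= 2548 / 0.04
= 63700.0


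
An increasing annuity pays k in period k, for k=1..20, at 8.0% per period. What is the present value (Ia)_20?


(Ia)_n = sum_{k=1}^{n} k * v^k, v = 1/(1+i)
v = 0.925926
Sum computed term by term:
(Ia)_20 = 78.9079


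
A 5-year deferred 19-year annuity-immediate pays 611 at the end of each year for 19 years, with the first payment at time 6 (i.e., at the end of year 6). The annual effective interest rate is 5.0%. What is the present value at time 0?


PV at time 5 of the 19-year annuity-immediate:
a_n = 611 * (1-(1+0.05)^(-19))/0.05 = 7384.131
Discount back 5 years to time 0:
PV = 7384.131 * (1+0.05)^(-5)
= 7384.131 * 0.783526
= 5785.6599


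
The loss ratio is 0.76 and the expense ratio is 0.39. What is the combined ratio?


Combined ratio = loss ratio + expense ratio
= 0.76 + 0.39
= 1.15


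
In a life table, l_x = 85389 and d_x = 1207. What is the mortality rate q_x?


q_x = d_x / l_x
= 1207 / 85389
= 0.0141


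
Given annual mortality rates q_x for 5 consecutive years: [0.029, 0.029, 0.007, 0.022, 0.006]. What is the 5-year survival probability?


p_k = 1 - q_k for each year
Survival = product of (1 - q_k)
= 0.971 * 0.971 * 0.993 * 0.978 * 0.994
= 0.9101


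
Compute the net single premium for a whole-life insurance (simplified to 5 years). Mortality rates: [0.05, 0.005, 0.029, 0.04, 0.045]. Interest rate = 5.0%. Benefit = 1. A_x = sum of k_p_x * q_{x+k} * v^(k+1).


v = 0.952381
Year 0: k_p_x=1.0, q=0.05, term=0.047619
Year 1: k_p_x=0.95, q=0.005, term=0.004308
Year 2: k_p_x=0.94525, q=0.029, term=0.02368
Year 3: k_p_x=0.917838, q=0.04, term=0.030204
Year 4: k_p_x=0.881124, q=0.045, term=0.031067
A_x = 0.1369


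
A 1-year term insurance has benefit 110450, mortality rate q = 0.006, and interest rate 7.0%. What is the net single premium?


NSP = benefit * q * v
v = 1/(1+i) = 0.934579
NSP = 110450 * 0.006 * 0.934579
= 619.3458


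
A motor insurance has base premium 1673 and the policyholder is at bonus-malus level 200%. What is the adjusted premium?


adjusted = base * BM_level / 100
= 1673 * 200 / 100
= 1673 * 2.0
= 3346.0


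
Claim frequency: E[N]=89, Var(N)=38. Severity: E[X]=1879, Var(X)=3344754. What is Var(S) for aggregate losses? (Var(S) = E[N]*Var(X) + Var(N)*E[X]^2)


Var(S) = E[N]*Var(X) + Var(N)*E[X]^2
= 89*3344754 + 38*1879^2
= 297683106 + 134164358
= 4.3185e+08


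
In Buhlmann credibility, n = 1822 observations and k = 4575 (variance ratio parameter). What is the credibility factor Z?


Z = n / (n + k)
= 1822 / (1822 + 4575)
= 1822 / 6397
= 0.2848


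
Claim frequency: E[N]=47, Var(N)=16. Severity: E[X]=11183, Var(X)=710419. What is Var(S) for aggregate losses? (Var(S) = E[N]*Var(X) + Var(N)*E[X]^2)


Var(S) = E[N]*Var(X) + Var(N)*E[X]^2
= 47*710419 + 16*11183^2
= 33389693 + 2000951824
= 2.0343e+09
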